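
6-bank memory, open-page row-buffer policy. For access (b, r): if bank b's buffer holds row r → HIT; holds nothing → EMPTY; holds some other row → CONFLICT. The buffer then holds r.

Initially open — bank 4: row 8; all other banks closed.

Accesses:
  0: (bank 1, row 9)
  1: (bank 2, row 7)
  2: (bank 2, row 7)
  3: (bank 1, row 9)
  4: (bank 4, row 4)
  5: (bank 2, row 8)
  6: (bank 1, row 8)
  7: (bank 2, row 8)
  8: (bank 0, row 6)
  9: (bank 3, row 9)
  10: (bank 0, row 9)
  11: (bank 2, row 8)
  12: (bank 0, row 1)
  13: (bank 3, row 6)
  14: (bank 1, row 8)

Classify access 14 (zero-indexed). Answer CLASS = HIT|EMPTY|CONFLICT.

CLASS = HIT

step 0: bank1 None->9 [EMPTY]
step 1: bank2 None->7 [EMPTY]
step 2: bank2 7->7 [HIT]
step 3: bank1 9->9 [HIT]
step 4: bank4 8->4 [CONFLICT]
step 5: bank2 7->8 [CONFLICT]
step 6: bank1 9->8 [CONFLICT]
step 7: bank2 8->8 [HIT]
step 8: bank0 None->6 [EMPTY]
step 9: bank3 None->9 [EMPTY]
step 10: bank0 6->9 [CONFLICT]
step 11: bank2 8->8 [HIT]
step 12: bank0 9->1 [CONFLICT]
step 13: bank3 9->6 [CONFLICT]
step 14: bank1 8->8 [HIT]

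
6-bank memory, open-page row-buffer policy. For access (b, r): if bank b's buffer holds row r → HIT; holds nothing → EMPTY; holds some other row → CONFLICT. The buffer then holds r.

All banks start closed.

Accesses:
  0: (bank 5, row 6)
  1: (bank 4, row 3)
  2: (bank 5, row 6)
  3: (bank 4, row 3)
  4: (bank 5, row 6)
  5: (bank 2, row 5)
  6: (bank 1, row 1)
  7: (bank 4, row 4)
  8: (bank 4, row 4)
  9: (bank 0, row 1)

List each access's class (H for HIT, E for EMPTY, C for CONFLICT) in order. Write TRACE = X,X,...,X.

step 0: bank5 None->6 [EMPTY]
step 1: bank4 None->3 [EMPTY]
step 2: bank5 6->6 [HIT]
step 3: bank4 3->3 [HIT]
step 4: bank5 6->6 [HIT]
step 5: bank2 None->5 [EMPTY]
step 6: bank1 None->1 [EMPTY]
step 7: bank4 3->4 [CONFLICT]
step 8: bank4 4->4 [HIT]
step 9: bank0 None->1 [EMPTY]

TRACE = E,E,H,H,H,E,E,C,H,E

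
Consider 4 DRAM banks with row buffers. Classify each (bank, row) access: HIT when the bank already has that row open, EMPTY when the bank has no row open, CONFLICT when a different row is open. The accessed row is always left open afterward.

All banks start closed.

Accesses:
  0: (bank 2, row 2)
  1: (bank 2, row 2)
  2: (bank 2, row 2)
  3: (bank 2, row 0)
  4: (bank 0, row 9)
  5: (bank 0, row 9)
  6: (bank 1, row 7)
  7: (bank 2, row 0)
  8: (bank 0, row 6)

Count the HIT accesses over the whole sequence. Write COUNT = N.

0: bank 2 row 2 — prev None → EMPTY
1: bank 2 row 2 — prev 2 → HIT
2: bank 2 row 2 — prev 2 → HIT
3: bank 2 row 0 — prev 2 → CONFLICT
4: bank 0 row 9 — prev None → EMPTY
5: bank 0 row 9 — prev 9 → HIT
6: bank 1 row 7 — prev None → EMPTY
7: bank 2 row 0 — prev 0 → HIT
8: bank 0 row 6 — prev 9 → CONFLICT

COUNT = 4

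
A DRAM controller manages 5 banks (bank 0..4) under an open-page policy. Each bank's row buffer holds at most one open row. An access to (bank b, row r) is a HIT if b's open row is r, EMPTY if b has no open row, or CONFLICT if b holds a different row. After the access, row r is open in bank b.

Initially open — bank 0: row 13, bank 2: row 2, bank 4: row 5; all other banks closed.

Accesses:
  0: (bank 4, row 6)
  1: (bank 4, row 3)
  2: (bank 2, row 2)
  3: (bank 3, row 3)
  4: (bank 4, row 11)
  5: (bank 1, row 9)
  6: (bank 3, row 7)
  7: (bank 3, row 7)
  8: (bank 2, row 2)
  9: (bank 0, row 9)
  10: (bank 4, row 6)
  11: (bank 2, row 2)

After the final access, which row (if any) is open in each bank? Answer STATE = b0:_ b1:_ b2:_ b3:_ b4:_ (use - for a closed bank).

STATE = b0:9 b1:9 b2:2 b3:7 b4:6

step 0: bank4 5->6 [CONFLICT]
step 1: bank4 6->3 [CONFLICT]
step 2: bank2 2->2 [HIT]
step 3: bank3 None->3 [EMPTY]
step 4: bank4 3->11 [CONFLICT]
step 5: bank1 None->9 [EMPTY]
step 6: bank3 3->7 [CONFLICT]
step 7: bank3 7->7 [HIT]
step 8: bank2 2->2 [HIT]
step 9: bank0 13->9 [CONFLICT]
step 10: bank4 11->6 [CONFLICT]
step 11: bank2 2->2 [HIT]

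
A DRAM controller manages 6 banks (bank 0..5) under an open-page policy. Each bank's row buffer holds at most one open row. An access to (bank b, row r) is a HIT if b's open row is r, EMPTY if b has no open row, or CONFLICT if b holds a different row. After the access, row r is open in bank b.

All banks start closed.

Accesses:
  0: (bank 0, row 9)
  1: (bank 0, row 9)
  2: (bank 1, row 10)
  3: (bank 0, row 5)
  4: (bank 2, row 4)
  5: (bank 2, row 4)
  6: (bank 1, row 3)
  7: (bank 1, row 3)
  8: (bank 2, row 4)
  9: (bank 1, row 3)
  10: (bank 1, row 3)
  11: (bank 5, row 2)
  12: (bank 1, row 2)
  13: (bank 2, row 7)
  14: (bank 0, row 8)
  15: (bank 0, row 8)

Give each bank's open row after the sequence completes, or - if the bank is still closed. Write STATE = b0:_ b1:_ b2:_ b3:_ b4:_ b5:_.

0: bank 0 row 9 — prev None → EMPTY
1: bank 0 row 9 — prev 9 → HIT
2: bank 1 row 10 — prev None → EMPTY
3: bank 0 row 5 — prev 9 → CONFLICT
4: bank 2 row 4 — prev None → EMPTY
5: bank 2 row 4 — prev 4 → HIT
6: bank 1 row 3 — prev 10 → CONFLICT
7: bank 1 row 3 — prev 3 → HIT
8: bank 2 row 4 — prev 4 → HIT
9: bank 1 row 3 — prev 3 → HIT
10: bank 1 row 3 — prev 3 → HIT
11: bank 5 row 2 — prev None → EMPTY
12: bank 1 row 2 — prev 3 → CONFLICT
13: bank 2 row 7 — prev 4 → CONFLICT
14: bank 0 row 8 — prev 5 → CONFLICT
15: bank 0 row 8 — prev 8 → HIT

STATE = b0:8 b1:2 b2:7 b3:- b4:- b5:2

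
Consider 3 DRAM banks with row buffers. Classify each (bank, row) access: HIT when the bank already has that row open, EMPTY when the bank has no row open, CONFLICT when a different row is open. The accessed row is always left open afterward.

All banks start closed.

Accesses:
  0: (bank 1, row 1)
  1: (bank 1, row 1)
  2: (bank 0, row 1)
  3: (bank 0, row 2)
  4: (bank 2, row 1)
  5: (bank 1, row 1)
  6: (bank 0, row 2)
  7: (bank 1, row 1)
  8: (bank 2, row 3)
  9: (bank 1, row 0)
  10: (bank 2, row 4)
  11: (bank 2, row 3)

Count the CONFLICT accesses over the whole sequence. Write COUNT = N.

COUNT = 5

#0 (1,1) E
#1 (1,1) H  (was 1)
#2 (0,1) E
#3 (0,2) C  (was 1)
#4 (2,1) E
#5 (1,1) H  (was 1)
#6 (0,2) H  (was 2)
#7 (1,1) H  (was 1)
#8 (2,3) C  (was 1)
#9 (1,0) C  (was 1)
#10 (2,4) C  (was 3)
#11 (2,3) C  (was 4)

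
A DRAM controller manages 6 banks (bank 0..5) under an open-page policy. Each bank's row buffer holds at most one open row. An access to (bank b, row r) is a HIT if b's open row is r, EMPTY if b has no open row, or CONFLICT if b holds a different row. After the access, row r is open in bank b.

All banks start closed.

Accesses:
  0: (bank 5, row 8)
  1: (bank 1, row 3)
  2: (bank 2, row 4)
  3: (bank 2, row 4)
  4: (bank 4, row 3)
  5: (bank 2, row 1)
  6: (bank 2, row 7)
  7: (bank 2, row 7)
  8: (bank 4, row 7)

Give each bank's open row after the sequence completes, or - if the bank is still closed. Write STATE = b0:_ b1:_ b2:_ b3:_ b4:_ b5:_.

step 0: bank5 None->8 [EMPTY]
step 1: bank1 None->3 [EMPTY]
step 2: bank2 None->4 [EMPTY]
step 3: bank2 4->4 [HIT]
step 4: bank4 None->3 [EMPTY]
step 5: bank2 4->1 [CONFLICT]
step 6: bank2 1->7 [CONFLICT]
step 7: bank2 7->7 [HIT]
step 8: bank4 3->7 [CONFLICT]

STATE = b0:- b1:3 b2:7 b3:- b4:7 b5:8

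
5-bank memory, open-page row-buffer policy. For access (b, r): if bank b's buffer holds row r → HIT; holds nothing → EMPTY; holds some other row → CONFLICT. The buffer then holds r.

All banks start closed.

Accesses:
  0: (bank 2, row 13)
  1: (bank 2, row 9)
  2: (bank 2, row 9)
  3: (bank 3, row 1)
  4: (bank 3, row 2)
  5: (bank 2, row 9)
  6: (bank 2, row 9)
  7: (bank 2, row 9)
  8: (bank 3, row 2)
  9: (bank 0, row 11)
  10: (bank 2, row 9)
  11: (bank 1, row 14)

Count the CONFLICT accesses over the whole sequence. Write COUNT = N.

0: bank 2 row 13 — prev None → EMPTY
1: bank 2 row 9 — prev 13 → CONFLICT
2: bank 2 row 9 — prev 9 → HIT
3: bank 3 row 1 — prev None → EMPTY
4: bank 3 row 2 — prev 1 → CONFLICT
5: bank 2 row 9 — prev 9 → HIT
6: bank 2 row 9 — prev 9 → HIT
7: bank 2 row 9 — prev 9 → HIT
8: bank 3 row 2 — prev 2 → HIT
9: bank 0 row 11 — prev None → EMPTY
10: bank 2 row 9 — prev 9 → HIT
11: bank 1 row 14 — prev None → EMPTY

COUNT = 2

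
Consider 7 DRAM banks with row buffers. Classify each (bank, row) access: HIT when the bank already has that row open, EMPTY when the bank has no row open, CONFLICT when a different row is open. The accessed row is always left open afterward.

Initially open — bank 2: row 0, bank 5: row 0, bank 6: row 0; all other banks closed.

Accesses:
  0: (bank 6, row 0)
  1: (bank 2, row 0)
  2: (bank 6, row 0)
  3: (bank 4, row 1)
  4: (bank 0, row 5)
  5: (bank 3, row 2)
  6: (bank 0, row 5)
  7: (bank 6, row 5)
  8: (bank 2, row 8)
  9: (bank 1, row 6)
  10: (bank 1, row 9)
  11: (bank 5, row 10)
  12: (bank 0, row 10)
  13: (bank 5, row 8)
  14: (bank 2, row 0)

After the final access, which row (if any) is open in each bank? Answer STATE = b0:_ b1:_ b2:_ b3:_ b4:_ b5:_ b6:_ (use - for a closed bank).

STATE = b0:10 b1:9 b2:0 b3:2 b4:1 b5:8 b6:5

0: bank 6 row 0 — prev 0 → HIT
1: bank 2 row 0 — prev 0 → HIT
2: bank 6 row 0 — prev 0 → HIT
3: bank 4 row 1 — prev None → EMPTY
4: bank 0 row 5 — prev None → EMPTY
5: bank 3 row 2 — prev None → EMPTY
6: bank 0 row 5 — prev 5 → HIT
7: bank 6 row 5 — prev 0 → CONFLICT
8: bank 2 row 8 — prev 0 → CONFLICT
9: bank 1 row 6 — prev None → EMPTY
10: bank 1 row 9 — prev 6 → CONFLICT
11: bank 5 row 10 — prev 0 → CONFLICT
12: bank 0 row 10 — prev 5 → CONFLICT
13: bank 5 row 8 — prev 10 → CONFLICT
14: bank 2 row 0 — prev 8 → CONFLICT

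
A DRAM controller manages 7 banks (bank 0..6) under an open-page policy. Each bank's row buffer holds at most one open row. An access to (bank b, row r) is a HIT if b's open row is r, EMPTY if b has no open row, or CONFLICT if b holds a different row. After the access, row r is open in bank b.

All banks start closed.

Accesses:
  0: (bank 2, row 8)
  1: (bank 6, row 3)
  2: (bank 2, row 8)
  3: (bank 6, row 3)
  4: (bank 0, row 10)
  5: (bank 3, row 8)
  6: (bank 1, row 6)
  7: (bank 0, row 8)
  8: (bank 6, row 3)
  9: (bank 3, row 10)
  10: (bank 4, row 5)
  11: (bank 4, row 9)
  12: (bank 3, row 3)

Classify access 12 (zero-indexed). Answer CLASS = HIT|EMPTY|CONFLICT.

CLASS = CONFLICT

step 0: bank2 None->8 [EMPTY]
step 1: bank6 None->3 [EMPTY]
step 2: bank2 8->8 [HIT]
step 3: bank6 3->3 [HIT]
step 4: bank0 None->10 [EMPTY]
step 5: bank3 None->8 [EMPTY]
step 6: bank1 None->6 [EMPTY]
step 7: bank0 10->8 [CONFLICT]
step 8: bank6 3->3 [HIT]
step 9: bank3 8->10 [CONFLICT]
step 10: bank4 None->5 [EMPTY]
step 11: bank4 5->9 [CONFLICT]
step 12: bank3 10->3 [CONFLICT]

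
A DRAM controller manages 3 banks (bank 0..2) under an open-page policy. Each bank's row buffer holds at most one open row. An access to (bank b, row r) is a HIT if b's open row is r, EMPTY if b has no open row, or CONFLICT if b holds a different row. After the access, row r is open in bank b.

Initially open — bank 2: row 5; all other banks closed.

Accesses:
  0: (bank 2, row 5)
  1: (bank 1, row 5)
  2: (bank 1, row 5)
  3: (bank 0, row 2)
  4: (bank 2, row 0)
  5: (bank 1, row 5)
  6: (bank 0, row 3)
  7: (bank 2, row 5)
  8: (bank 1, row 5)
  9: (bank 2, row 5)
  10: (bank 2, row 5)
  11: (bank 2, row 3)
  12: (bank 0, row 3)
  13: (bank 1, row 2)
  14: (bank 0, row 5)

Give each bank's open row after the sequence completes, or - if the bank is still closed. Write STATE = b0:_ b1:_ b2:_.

step 0: bank2 5->5 [HIT]
step 1: bank1 None->5 [EMPTY]
step 2: bank1 5->5 [HIT]
step 3: bank0 None->2 [EMPTY]
step 4: bank2 5->0 [CONFLICT]
step 5: bank1 5->5 [HIT]
step 6: bank0 2->3 [CONFLICT]
step 7: bank2 0->5 [CONFLICT]
step 8: bank1 5->5 [HIT]
step 9: bank2 5->5 [HIT]
step 10: bank2 5->5 [HIT]
step 11: bank2 5->3 [CONFLICT]
step 12: bank0 3->3 [HIT]
step 13: bank1 5->2 [CONFLICT]
step 14: bank0 3->5 [CONFLICT]

STATE = b0:5 b1:2 b2:3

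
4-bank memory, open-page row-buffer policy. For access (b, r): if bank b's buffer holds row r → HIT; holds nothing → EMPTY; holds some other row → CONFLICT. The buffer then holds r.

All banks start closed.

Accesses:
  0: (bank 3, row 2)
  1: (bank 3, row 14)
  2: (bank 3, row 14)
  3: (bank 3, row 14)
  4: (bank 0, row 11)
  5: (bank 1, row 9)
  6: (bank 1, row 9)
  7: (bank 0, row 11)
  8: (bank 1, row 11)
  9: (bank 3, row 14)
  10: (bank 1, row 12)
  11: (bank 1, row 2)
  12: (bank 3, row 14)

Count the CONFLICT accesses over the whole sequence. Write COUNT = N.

step 0: bank3 None->2 [EMPTY]
step 1: bank3 2->14 [CONFLICT]
step 2: bank3 14->14 [HIT]
step 3: bank3 14->14 [HIT]
step 4: bank0 None->11 [EMPTY]
step 5: bank1 None->9 [EMPTY]
step 6: bank1 9->9 [HIT]
step 7: bank0 11->11 [HIT]
step 8: bank1 9->11 [CONFLICT]
step 9: bank3 14->14 [HIT]
step 10: bank1 11->12 [CONFLICT]
step 11: bank1 12->2 [CONFLICT]
step 12: bank3 14->14 [HIT]

COUNT = 4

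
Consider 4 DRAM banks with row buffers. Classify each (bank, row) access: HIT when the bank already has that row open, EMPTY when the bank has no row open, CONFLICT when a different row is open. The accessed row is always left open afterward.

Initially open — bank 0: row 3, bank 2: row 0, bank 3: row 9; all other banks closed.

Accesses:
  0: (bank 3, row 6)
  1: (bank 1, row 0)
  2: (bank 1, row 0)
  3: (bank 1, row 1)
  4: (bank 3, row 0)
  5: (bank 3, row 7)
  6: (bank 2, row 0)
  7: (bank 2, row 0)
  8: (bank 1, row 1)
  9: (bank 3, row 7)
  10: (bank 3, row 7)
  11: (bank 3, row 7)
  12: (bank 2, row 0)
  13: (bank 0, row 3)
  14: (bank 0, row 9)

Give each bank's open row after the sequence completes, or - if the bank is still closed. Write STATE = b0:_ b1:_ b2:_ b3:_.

STATE = b0:9 b1:1 b2:0 b3:7

  [0] b3 r6: had r9 ⇒ C
  [1] b1 r0: no row ⇒ E
  [2] b1 r0: had r0 ⇒ H
  [3] b1 r1: had r0 ⇒ C
  [4] b3 r0: had r6 ⇒ C
  [5] b3 r7: had r0 ⇒ C
  [6] b2 r0: had r0 ⇒ H
  [7] b2 r0: had r0 ⇒ H
  [8] b1 r1: had r1 ⇒ H
  [9] b3 r7: had r7 ⇒ H
  [10] b3 r7: had r7 ⇒ H
  [11] b3 r7: had r7 ⇒ H
  [12] b2 r0: had r0 ⇒ H
  [13] b0 r3: had r3 ⇒ H
  [14] b0 r9: had r3 ⇒ C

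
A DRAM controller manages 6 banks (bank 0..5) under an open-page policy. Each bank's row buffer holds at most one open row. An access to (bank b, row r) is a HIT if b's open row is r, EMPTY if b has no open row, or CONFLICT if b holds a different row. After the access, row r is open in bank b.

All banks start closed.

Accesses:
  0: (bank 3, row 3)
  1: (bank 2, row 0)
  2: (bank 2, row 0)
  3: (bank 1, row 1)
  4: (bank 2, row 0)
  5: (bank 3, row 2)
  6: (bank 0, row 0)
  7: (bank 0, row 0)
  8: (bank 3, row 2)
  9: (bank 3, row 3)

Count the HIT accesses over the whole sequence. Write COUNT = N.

COUNT = 4

#0 (3,3) E
#1 (2,0) E
#2 (2,0) H  (was 0)
#3 (1,1) E
#4 (2,0) H  (was 0)
#5 (3,2) C  (was 3)
#6 (0,0) E
#7 (0,0) H  (was 0)
#8 (3,2) H  (was 2)
#9 (3,3) C  (was 2)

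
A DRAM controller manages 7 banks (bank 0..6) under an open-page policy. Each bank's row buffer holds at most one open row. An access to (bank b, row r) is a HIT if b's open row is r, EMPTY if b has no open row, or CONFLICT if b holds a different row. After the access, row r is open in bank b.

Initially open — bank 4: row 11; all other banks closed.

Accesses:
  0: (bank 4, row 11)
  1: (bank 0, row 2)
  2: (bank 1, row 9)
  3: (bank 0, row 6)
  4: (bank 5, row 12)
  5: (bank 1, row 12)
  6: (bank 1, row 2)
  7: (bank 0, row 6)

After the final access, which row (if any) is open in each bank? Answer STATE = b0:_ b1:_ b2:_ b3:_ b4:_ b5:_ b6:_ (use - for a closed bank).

STATE = b0:6 b1:2 b2:- b3:- b4:11 b5:12 b6:-

  [0] b4 r11: had r11 ⇒ H
  [1] b0 r2: no row ⇒ E
  [2] b1 r9: no row ⇒ E
  [3] b0 r6: had r2 ⇒ C
  [4] b5 r12: no row ⇒ E
  [5] b1 r12: had r9 ⇒ C
  [6] b1 r2: had r12 ⇒ C
  [7] b0 r6: had r6 ⇒ H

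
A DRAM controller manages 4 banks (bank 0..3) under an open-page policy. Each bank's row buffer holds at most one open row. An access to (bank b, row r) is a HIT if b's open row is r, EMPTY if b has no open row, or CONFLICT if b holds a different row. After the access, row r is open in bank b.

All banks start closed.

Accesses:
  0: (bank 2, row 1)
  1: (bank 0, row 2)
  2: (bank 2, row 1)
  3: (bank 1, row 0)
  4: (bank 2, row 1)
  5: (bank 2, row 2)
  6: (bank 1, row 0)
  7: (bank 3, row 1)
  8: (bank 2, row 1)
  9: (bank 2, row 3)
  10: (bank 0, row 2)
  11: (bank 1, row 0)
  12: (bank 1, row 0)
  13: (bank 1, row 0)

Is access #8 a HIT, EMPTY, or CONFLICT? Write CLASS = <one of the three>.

CLASS = CONFLICT

0: bank 2 row 1 — prev None → EMPTY
1: bank 0 row 2 — prev None → EMPTY
2: bank 2 row 1 — prev 1 → HIT
3: bank 1 row 0 — prev None → EMPTY
4: bank 2 row 1 — prev 1 → HIT
5: bank 2 row 2 — prev 1 → CONFLICT
6: bank 1 row 0 — prev 0 → HIT
7: bank 3 row 1 — prev None → EMPTY
8: bank 2 row 1 — prev 2 → CONFLICT
9: bank 2 row 3 — prev 1 → CONFLICT
10: bank 0 row 2 — prev 2 → HIT
11: bank 1 row 0 — prev 0 → HIT
12: bank 1 row 0 — prev 0 → HIT
13: bank 1 row 0 — prev 0 → HIT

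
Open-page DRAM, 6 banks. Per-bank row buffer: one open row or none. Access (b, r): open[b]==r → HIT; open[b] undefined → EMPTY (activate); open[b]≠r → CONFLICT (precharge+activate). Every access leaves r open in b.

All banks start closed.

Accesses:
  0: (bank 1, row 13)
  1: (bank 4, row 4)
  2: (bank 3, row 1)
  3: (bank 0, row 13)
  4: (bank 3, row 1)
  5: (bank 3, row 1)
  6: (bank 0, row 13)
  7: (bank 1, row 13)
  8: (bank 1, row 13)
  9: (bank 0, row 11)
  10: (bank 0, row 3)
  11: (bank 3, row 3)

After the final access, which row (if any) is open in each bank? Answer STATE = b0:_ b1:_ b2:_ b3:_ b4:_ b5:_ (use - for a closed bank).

  [0] b1 r13: no row ⇒ E
  [1] b4 r4: no row ⇒ E
  [2] b3 r1: no row ⇒ E
  [3] b0 r13: no row ⇒ E
  [4] b3 r1: had r1 ⇒ H
  [5] b3 r1: had r1 ⇒ H
  [6] b0 r13: had r13 ⇒ H
  [7] b1 r13: had r13 ⇒ H
  [8] b1 r13: had r13 ⇒ H
  [9] b0 r11: had r13 ⇒ C
  [10] b0 r3: had r11 ⇒ C
  [11] b3 r3: had r1 ⇒ C

STATE = b0:3 b1:13 b2:- b3:3 b4:4 b5:-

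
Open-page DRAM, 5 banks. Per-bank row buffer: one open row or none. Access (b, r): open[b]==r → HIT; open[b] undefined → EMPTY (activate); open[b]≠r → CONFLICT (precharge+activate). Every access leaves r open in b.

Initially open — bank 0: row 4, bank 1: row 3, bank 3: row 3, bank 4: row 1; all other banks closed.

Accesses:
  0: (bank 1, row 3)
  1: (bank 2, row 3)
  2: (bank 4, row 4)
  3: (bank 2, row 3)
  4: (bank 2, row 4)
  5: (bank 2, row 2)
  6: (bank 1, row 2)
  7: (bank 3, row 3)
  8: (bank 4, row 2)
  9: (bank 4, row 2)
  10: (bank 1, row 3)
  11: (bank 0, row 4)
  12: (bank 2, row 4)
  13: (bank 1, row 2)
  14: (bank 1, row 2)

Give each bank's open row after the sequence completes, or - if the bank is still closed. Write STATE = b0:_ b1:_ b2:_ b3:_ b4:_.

STATE = b0:4 b1:2 b2:4 b3:3 b4:2

step 0: bank1 3->3 [HIT]
step 1: bank2 None->3 [EMPTY]
step 2: bank4 1->4 [CONFLICT]
step 3: bank2 3->3 [HIT]
step 4: bank2 3->4 [CONFLICT]
step 5: bank2 4->2 [CONFLICT]
step 6: bank1 3->2 [CONFLICT]
step 7: bank3 3->3 [HIT]
step 8: bank4 4->2 [CONFLICT]
step 9: bank4 2->2 [HIT]
step 10: bank1 2->3 [CONFLICT]
step 11: bank0 4->4 [HIT]
step 12: bank2 2->4 [CONFLICT]
step 13: bank1 3->2 [CONFLICT]
step 14: bank1 2->2 [HIT]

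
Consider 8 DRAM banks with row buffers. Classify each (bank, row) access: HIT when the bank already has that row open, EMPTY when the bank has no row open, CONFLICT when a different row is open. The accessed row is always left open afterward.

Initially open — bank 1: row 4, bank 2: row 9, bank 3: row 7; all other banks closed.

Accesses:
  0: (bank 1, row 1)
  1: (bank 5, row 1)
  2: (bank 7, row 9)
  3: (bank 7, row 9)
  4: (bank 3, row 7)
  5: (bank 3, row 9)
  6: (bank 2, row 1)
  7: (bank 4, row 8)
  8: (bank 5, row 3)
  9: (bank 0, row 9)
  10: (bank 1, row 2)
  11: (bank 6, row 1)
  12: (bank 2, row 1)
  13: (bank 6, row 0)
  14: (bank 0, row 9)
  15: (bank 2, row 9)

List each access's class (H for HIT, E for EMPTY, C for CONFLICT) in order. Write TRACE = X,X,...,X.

  [0] b1 r1: had r4 ⇒ C
  [1] b5 r1: no row ⇒ E
  [2] b7 r9: no row ⇒ E
  [3] b7 r9: had r9 ⇒ H
  [4] b3 r7: had r7 ⇒ H
  [5] b3 r9: had r7 ⇒ C
  [6] b2 r1: had r9 ⇒ C
  [7] b4 r8: no row ⇒ E
  [8] b5 r3: had r1 ⇒ C
  [9] b0 r9: no row ⇒ E
  [10] b1 r2: had r1 ⇒ C
  [11] b6 r1: no row ⇒ E
  [12] b2 r1: had r1 ⇒ H
  [13] b6 r0: had r1 ⇒ C
  [14] b0 r9: had r9 ⇒ H
  [15] b2 r9: had r1 ⇒ C

TRACE = C,E,E,H,H,C,C,E,C,E,C,E,H,C,H,C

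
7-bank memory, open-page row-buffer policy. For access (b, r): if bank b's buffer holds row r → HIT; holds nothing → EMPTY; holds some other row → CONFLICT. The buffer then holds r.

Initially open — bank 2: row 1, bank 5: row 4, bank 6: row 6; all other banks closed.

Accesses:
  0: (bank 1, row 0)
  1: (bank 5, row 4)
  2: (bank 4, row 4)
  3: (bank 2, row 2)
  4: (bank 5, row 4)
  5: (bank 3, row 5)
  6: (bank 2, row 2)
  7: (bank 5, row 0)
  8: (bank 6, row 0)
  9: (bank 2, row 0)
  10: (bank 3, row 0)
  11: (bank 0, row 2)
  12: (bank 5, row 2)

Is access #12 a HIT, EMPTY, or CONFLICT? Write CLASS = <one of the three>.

  [0] b1 r0: no row ⇒ E
  [1] b5 r4: had r4 ⇒ H
  [2] b4 r4: no row ⇒ E
  [3] b2 r2: had r1 ⇒ C
  [4] b5 r4: had r4 ⇒ H
  [5] b3 r5: no row ⇒ E
  [6] b2 r2: had r2 ⇒ H
  [7] b5 r0: had r4 ⇒ C
  [8] b6 r0: had r6 ⇒ C
  [9] b2 r0: had r2 ⇒ C
  [10] b3 r0: had r5 ⇒ C
  [11] b0 r2: no row ⇒ E
  [12] b5 r2: had r0 ⇒ C

CLASS = CONFLICT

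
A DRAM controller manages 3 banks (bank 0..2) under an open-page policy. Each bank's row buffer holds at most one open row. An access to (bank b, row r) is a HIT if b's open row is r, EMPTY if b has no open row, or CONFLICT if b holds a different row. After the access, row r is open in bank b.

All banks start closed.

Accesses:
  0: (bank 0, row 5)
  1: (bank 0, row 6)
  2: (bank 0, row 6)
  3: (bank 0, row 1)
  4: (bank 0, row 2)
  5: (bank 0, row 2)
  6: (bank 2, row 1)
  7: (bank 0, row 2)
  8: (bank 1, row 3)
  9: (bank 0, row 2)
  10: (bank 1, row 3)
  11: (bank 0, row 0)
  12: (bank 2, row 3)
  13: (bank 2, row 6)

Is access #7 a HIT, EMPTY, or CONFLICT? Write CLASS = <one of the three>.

0: bank 0 row 5 — prev None → EMPTY
1: bank 0 row 6 — prev 5 → CONFLICT
2: bank 0 row 6 — prev 6 → HIT
3: bank 0 row 1 — prev 6 → CONFLICT
4: bank 0 row 2 — prev 1 → CONFLICT
5: bank 0 row 2 — prev 2 → HIT
6: bank 2 row 1 — prev None → EMPTY
7: bank 0 row 2 — prev 2 → HIT
8: bank 1 row 3 — prev None → EMPTY
9: bank 0 row 2 — prev 2 → HIT
10: bank 1 row 3 — prev 3 → HIT
11: bank 0 row 0 — prev 2 → CONFLICT
12: bank 2 row 3 — prev 1 → CONFLICT
13: bank 2 row 6 — prev 3 → CONFLICT

CLASS = HIT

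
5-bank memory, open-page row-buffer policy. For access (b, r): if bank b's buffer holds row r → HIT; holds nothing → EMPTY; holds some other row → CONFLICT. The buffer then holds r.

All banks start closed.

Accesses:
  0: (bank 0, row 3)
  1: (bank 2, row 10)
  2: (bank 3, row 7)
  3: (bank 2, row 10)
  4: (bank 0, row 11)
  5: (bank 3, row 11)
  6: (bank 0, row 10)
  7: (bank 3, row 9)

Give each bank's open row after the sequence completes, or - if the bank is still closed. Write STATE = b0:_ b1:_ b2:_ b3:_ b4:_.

STATE = b0:10 b1:- b2:10 b3:9 b4:-

step 0: bank0 None->3 [EMPTY]
step 1: bank2 None->10 [EMPTY]
step 2: bank3 None->7 [EMPTY]
step 3: bank2 10->10 [HIT]
step 4: bank0 3->11 [CONFLICT]
step 5: bank3 7->11 [CONFLICT]
step 6: bank0 11->10 [CONFLICT]
step 7: bank3 11->9 [CONFLICT]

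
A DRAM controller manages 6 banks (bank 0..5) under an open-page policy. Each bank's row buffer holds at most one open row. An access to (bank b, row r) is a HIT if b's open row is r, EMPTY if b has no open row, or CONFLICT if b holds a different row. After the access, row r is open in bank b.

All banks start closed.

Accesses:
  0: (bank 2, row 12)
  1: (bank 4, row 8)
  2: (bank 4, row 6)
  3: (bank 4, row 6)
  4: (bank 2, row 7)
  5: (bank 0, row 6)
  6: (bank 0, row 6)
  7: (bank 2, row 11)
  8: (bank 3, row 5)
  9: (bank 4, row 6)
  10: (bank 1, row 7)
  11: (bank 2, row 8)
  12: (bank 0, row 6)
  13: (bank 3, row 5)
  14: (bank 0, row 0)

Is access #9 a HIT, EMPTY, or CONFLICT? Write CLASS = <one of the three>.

CLASS = HIT

step 0: bank2 None->12 [EMPTY]
step 1: bank4 None->8 [EMPTY]
step 2: bank4 8->6 [CONFLICT]
step 3: bank4 6->6 [HIT]
step 4: bank2 12->7 [CONFLICT]
step 5: bank0 None->6 [EMPTY]
step 6: bank0 6->6 [HIT]
step 7: bank2 7->11 [CONFLICT]
step 8: bank3 None->5 [EMPTY]
step 9: bank4 6->6 [HIT]
step 10: bank1 None->7 [EMPTY]
step 11: bank2 11->8 [CONFLICT]
step 12: bank0 6->6 [HIT]
step 13: bank3 5->5 [HIT]
step 14: bank0 6->0 [CONFLICT]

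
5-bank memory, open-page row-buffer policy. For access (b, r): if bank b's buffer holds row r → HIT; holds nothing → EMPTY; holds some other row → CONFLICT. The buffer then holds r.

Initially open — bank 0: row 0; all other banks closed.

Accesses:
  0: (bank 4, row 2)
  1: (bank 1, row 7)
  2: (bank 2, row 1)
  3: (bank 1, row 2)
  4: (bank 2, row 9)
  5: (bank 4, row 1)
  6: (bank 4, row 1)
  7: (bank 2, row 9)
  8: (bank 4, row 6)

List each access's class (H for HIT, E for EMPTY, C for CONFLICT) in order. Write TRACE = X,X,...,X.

#0 (4,2) E
#1 (1,7) E
#2 (2,1) E
#3 (1,2) C  (was 7)
#4 (2,9) C  (was 1)
#5 (4,1) C  (was 2)
#6 (4,1) H  (was 1)
#7 (2,9) H  (was 9)
#8 (4,6) C  (was 1)

TRACE = E,E,E,C,C,C,H,H,C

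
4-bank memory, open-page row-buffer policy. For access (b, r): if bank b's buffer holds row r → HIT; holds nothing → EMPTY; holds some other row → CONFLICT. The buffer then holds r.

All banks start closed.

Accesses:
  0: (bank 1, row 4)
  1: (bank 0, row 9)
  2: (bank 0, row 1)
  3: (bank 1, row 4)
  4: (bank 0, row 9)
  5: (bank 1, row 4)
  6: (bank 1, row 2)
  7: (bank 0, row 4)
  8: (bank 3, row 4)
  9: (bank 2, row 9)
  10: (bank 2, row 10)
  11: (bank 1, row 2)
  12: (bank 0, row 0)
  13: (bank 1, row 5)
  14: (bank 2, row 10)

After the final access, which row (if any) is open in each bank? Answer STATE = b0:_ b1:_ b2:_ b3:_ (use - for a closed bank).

STATE = b0:0 b1:5 b2:10 b3:4

0: bank 1 row 4 — prev None → EMPTY
1: bank 0 row 9 — prev None → EMPTY
2: bank 0 row 1 — prev 9 → CONFLICT
3: bank 1 row 4 — prev 4 → HIT
4: bank 0 row 9 — prev 1 → CONFLICT
5: bank 1 row 4 — prev 4 → HIT
6: bank 1 row 2 — prev 4 → CONFLICT
7: bank 0 row 4 — prev 9 → CONFLICT
8: bank 3 row 4 — prev None → EMPTY
9: bank 2 row 9 — prev None → EMPTY
10: bank 2 row 10 — prev 9 → CONFLICT
11: bank 1 row 2 — prev 2 → HIT
12: bank 0 row 0 — prev 4 → CONFLICT
13: bank 1 row 5 — prev 2 → CONFLICT
14: bank 2 row 10 — prev 10 → HIT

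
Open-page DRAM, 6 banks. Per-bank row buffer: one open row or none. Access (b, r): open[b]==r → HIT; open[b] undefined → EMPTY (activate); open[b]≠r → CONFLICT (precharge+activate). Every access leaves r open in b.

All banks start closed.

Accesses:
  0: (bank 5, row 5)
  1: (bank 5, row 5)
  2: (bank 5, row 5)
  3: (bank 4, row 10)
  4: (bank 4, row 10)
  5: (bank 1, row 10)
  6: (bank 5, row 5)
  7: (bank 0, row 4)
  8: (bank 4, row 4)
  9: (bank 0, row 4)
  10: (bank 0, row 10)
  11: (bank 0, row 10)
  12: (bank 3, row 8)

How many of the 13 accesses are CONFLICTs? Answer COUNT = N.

COUNT = 2

0: bank 5 row 5 — prev None → EMPTY
1: bank 5 row 5 — prev 5 → HIT
2: bank 5 row 5 — prev 5 → HIT
3: bank 4 row 10 — prev None → EMPTY
4: bank 4 row 10 — prev 10 → HIT
5: bank 1 row 10 — prev None → EMPTY
6: bank 5 row 5 — prev 5 → HIT
7: bank 0 row 4 — prev None → EMPTY
8: bank 4 row 4 — prev 10 → CONFLICT
9: bank 0 row 4 — prev 4 → HIT
10: bank 0 row 10 — prev 4 → CONFLICT
11: bank 0 row 10 — prev 10 → HIT
12: bank 3 row 8 — prev None → EMPTY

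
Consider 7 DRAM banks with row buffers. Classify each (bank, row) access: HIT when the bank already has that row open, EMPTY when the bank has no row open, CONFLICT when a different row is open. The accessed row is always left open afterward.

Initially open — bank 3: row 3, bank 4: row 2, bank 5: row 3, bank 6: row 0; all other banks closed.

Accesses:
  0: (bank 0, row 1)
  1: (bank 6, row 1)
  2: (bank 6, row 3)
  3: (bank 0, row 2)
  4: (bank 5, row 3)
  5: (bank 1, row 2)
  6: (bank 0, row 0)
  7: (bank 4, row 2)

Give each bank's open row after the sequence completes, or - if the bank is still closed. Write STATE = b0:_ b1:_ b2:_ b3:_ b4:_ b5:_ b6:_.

STATE = b0:0 b1:2 b2:- b3:3 b4:2 b5:3 b6:3

0: bank 0 row 1 — prev None → EMPTY
1: bank 6 row 1 — prev 0 → CONFLICT
2: bank 6 row 3 — prev 1 → CONFLICT
3: bank 0 row 2 — prev 1 → CONFLICT
4: bank 5 row 3 — prev 3 → HIT
5: bank 1 row 2 — prev None → EMPTY
6: bank 0 row 0 — prev 2 → CONFLICT
7: bank 4 row 2 — prev 2 → HIT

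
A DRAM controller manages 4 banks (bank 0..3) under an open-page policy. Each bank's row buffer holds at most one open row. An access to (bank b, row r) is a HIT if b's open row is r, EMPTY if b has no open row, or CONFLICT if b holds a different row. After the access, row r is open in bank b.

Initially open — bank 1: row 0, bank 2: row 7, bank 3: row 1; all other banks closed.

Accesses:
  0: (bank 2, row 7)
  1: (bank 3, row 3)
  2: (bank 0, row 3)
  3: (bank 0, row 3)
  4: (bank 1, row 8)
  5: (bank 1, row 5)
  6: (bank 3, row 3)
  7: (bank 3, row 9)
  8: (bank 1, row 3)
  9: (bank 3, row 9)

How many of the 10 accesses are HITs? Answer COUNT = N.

  [0] b2 r7: had r7 ⇒ H
  [1] b3 r3: had r1 ⇒ C
  [2] b0 r3: no row ⇒ E
  [3] b0 r3: had r3 ⇒ H
  [4] b1 r8: had r0 ⇒ C
  [5] b1 r5: had r8 ⇒ C
  [6] b3 r3: had r3 ⇒ H
  [7] b3 r9: had r3 ⇒ C
  [8] b1 r3: had r5 ⇒ C
  [9] b3 r9: had r9 ⇒ H

COUNT = 4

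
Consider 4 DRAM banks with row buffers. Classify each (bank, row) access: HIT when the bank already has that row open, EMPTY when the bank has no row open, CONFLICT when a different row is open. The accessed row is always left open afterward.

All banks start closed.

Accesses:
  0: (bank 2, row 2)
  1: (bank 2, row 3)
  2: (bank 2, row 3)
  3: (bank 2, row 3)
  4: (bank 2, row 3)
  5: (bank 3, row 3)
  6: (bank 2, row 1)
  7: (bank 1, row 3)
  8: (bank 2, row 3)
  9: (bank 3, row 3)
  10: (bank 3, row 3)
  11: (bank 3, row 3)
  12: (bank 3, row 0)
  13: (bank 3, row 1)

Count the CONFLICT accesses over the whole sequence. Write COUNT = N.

#0 (2,2) E
#1 (2,3) C  (was 2)
#2 (2,3) H  (was 3)
#3 (2,3) H  (was 3)
#4 (2,3) H  (was 3)
#5 (3,3) E
#6 (2,1) C  (was 3)
#7 (1,3) E
#8 (2,3) C  (was 1)
#9 (3,3) H  (was 3)
#10 (3,3) H  (was 3)
#11 (3,3) H  (was 3)
#12 (3,0) C  (was 3)
#13 (3,1) C  (was 0)

COUNT = 5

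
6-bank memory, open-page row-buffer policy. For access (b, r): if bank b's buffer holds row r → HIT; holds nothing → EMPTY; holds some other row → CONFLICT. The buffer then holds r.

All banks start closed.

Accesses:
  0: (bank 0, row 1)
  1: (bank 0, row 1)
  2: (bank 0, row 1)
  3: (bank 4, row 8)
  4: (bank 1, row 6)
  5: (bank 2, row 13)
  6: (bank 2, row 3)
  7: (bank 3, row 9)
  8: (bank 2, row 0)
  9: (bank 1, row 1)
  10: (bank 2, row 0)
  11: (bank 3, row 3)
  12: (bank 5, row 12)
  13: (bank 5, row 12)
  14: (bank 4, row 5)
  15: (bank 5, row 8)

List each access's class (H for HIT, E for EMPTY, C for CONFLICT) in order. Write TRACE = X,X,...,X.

step 0: bank0 None->1 [EMPTY]
step 1: bank0 1->1 [HIT]
step 2: bank0 1->1 [HIT]
step 3: bank4 None->8 [EMPTY]
step 4: bank1 None->6 [EMPTY]
step 5: bank2 None->13 [EMPTY]
step 6: bank2 13->3 [CONFLICT]
step 7: bank3 None->9 [EMPTY]
step 8: bank2 3->0 [CONFLICT]
step 9: bank1 6->1 [CONFLICT]
step 10: bank2 0->0 [HIT]
step 11: bank3 9->3 [CONFLICT]
step 12: bank5 None->12 [EMPTY]
step 13: bank5 12->12 [HIT]
step 14: bank4 8->5 [CONFLICT]
step 15: bank5 12->8 [CONFLICT]

TRACE = E,H,H,E,E,E,C,E,C,C,H,C,E,H,C,C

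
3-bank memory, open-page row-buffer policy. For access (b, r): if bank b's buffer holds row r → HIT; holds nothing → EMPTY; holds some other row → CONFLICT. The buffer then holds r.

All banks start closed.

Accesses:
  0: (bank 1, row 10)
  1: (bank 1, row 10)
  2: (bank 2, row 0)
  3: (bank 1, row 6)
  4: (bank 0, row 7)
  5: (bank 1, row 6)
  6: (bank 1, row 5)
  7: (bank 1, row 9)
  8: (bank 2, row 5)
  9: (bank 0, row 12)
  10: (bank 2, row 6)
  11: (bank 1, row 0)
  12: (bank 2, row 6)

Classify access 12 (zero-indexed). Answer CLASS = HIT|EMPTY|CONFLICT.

CLASS = HIT

0: bank 1 row 10 — prev None → EMPTY
1: bank 1 row 10 — prev 10 → HIT
2: bank 2 row 0 — prev None → EMPTY
3: bank 1 row 6 — prev 10 → CONFLICT
4: bank 0 row 7 — prev None → EMPTY
5: bank 1 row 6 — prev 6 → HIT
6: bank 1 row 5 — prev 6 → CONFLICT
7: bank 1 row 9 — prev 5 → CONFLICT
8: bank 2 row 5 — prev 0 → CONFLICT
9: bank 0 row 12 — prev 7 → CONFLICT
10: bank 2 row 6 — prev 5 → CONFLICT
11: bank 1 row 0 — prev 9 → CONFLICT
12: bank 2 row 6 — prev 6 → HIT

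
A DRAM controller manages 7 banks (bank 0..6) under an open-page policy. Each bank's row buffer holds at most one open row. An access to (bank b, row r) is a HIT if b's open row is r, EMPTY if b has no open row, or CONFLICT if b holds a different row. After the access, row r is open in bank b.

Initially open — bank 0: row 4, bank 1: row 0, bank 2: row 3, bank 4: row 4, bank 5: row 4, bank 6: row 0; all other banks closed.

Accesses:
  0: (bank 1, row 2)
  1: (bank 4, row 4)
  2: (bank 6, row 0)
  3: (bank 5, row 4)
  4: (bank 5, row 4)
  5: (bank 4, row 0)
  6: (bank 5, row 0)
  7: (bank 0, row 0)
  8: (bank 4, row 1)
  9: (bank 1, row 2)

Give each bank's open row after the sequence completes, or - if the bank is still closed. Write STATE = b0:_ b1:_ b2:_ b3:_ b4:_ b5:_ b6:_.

#0 (1,2) C  (was 0)
#1 (4,4) H  (was 4)
#2 (6,0) H  (was 0)
#3 (5,4) H  (was 4)
#4 (5,4) H  (was 4)
#5 (4,0) C  (was 4)
#6 (5,0) C  (was 4)
#7 (0,0) C  (was 4)
#8 (4,1) C  (was 0)
#9 (1,2) H  (was 2)

STATE = b0:0 b1:2 b2:3 b3:- b4:1 b5:0 b6:0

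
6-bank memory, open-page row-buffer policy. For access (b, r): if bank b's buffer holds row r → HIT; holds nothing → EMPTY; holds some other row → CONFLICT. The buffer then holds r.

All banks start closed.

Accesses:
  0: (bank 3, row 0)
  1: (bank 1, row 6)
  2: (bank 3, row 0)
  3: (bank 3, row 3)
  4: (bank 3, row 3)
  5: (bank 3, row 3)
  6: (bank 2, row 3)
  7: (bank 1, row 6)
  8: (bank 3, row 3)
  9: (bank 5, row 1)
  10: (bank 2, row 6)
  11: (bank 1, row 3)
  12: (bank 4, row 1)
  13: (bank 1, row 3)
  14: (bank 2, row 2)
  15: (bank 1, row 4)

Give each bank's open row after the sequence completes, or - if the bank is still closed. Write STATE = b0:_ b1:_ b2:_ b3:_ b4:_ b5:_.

STATE = b0:- b1:4 b2:2 b3:3 b4:1 b5:1

  [0] b3 r0: no row ⇒ E
  [1] b1 r6: no row ⇒ E
  [2] b3 r0: had r0 ⇒ H
  [3] b3 r3: had r0 ⇒ C
  [4] b3 r3: had r3 ⇒ H
  [5] b3 r3: had r3 ⇒ H
  [6] b2 r3: no row ⇒ E
  [7] b1 r6: had r6 ⇒ H
  [8] b3 r3: had r3 ⇒ H
  [9] b5 r1: no row ⇒ E
  [10] b2 r6: had r3 ⇒ C
  [11] b1 r3: had r6 ⇒ C
  [12] b4 r1: no row ⇒ E
  [13] b1 r3: had r3 ⇒ H
  [14] b2 r2: had r6 ⇒ C
  [15] b1 r4: had r3 ⇒ C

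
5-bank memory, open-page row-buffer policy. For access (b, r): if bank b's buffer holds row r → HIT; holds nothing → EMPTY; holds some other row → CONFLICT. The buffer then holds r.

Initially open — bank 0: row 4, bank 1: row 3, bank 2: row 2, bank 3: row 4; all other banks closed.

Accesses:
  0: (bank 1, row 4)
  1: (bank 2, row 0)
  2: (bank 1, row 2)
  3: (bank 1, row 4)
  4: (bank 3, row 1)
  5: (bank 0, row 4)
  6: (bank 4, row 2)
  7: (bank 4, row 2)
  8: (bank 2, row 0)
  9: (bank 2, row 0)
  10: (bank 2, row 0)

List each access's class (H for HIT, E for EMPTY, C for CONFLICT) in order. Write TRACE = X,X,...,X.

0: bank 1 row 4 — prev 3 → CONFLICT
1: bank 2 row 0 — prev 2 → CONFLICT
2: bank 1 row 2 — prev 4 → CONFLICT
3: bank 1 row 4 — prev 2 → CONFLICT
4: bank 3 row 1 — prev 4 → CONFLICT
5: bank 0 row 4 — prev 4 → HIT
6: bank 4 row 2 — prev None → EMPTY
7: bank 4 row 2 — prev 2 → HIT
8: bank 2 row 0 — prev 0 → HIT
9: bank 2 row 0 — prev 0 → HIT
10: bank 2 row 0 — prev 0 → HIT

TRACE = C,C,C,C,C,H,E,H,H,H,H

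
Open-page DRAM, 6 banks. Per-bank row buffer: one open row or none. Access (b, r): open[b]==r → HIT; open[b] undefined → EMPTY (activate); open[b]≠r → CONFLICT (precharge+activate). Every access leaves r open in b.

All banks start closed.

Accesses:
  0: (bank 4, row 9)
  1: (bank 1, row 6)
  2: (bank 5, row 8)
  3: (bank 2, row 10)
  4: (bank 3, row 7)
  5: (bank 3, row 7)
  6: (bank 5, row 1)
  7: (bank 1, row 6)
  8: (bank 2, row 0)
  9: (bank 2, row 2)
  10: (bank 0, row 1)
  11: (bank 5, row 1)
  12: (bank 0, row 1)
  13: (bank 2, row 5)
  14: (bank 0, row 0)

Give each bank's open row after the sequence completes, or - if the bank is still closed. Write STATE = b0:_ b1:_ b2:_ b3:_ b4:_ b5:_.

STATE = b0:0 b1:6 b2:5 b3:7 b4:9 b5:1

#0 (4,9) E
#1 (1,6) E
#2 (5,8) E
#3 (2,10) E
#4 (3,7) E
#5 (3,7) H  (was 7)
#6 (5,1) C  (was 8)
#7 (1,6) H  (was 6)
#8 (2,0) C  (was 10)
#9 (2,2) C  (was 0)
#10 (0,1) E
#11 (5,1) H  (was 1)
#12 (0,1) H  (was 1)
#13 (2,5) C  (was 2)
#14 (0,0) C  (was 1)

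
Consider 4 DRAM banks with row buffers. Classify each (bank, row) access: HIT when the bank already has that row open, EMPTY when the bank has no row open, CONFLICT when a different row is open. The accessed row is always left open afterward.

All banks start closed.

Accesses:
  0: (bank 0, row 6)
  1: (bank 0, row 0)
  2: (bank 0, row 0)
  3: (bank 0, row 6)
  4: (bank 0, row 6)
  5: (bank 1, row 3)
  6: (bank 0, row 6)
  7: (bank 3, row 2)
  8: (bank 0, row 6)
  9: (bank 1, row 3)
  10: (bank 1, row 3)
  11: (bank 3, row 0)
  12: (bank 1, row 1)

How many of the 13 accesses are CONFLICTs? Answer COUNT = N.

#0 (0,6) E
#1 (0,0) C  (was 6)
#2 (0,0) H  (was 0)
#3 (0,6) C  (was 0)
#4 (0,6) H  (was 6)
#5 (1,3) E
#6 (0,6) H  (was 6)
#7 (3,2) E
#8 (0,6) H  (was 6)
#9 (1,3) H  (was 3)
#10 (1,3) H  (was 3)
#11 (3,0) C  (was 2)
#12 (1,1) C  (was 3)

COUNT = 4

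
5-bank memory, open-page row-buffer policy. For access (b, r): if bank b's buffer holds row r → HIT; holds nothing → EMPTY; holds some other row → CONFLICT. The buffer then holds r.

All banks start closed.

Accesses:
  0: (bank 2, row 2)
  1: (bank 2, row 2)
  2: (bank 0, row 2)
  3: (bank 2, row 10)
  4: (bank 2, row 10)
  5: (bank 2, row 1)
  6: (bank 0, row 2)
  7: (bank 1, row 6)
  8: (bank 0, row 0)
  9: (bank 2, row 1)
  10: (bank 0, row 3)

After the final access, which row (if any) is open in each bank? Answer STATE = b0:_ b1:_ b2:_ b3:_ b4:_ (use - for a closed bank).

  [0] b2 r2: no row ⇒ E
  [1] b2 r2: had r2 ⇒ H
  [2] b0 r2: no row ⇒ E
  [3] b2 r10: had r2 ⇒ C
  [4] b2 r10: had r10 ⇒ H
  [5] b2 r1: had r10 ⇒ C
  [6] b0 r2: had r2 ⇒ H
  [7] b1 r6: no row ⇒ E
  [8] b0 r0: had r2 ⇒ C
  [9] b2 r1: had r1 ⇒ H
  [10] b0 r3: had r0 ⇒ C

STATE = b0:3 b1:6 b2:1 b3:- b4:-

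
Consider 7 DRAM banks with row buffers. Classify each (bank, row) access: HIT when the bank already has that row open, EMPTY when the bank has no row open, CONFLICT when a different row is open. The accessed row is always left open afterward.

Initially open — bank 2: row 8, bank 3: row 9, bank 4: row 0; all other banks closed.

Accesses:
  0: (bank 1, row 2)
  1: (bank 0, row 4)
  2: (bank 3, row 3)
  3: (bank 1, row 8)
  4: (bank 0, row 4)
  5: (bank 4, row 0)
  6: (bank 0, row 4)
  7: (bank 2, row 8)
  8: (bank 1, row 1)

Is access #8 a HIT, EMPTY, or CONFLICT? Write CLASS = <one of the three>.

CLASS = CONFLICT

step 0: bank1 None->2 [EMPTY]
step 1: bank0 None->4 [EMPTY]
step 2: bank3 9->3 [CONFLICT]
step 3: bank1 2->8 [CONFLICT]
step 4: bank0 4->4 [HIT]
step 5: bank4 0->0 [HIT]
step 6: bank0 4->4 [HIT]
step 7: bank2 8->8 [HIT]
step 8: bank1 8->1 [CONFLICT]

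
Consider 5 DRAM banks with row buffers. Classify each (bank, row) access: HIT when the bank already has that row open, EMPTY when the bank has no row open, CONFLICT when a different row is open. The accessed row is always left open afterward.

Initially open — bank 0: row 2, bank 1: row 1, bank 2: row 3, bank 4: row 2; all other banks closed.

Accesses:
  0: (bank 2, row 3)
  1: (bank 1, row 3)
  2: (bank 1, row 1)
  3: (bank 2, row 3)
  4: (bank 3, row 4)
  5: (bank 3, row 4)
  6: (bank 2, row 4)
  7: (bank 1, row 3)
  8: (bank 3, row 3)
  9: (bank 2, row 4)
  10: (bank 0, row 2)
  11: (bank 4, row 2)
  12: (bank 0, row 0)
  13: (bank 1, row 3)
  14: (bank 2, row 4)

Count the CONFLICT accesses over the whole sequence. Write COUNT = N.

COUNT = 6

  [0] b2 r3: had r3 ⇒ H
  [1] b1 r3: had r1 ⇒ C
  [2] b1 r1: had r3 ⇒ C
  [3] b2 r3: had r3 ⇒ H
  [4] b3 r4: no row ⇒ E
  [5] b3 r4: had r4 ⇒ H
  [6] b2 r4: had r3 ⇒ C
  [7] b1 r3: had r1 ⇒ C
  [8] b3 r3: had r4 ⇒ C
  [9] b2 r4: had r4 ⇒ H
  [10] b0 r2: had r2 ⇒ H
  [11] b4 r2: had r2 ⇒ H
  [12] b0 r0: had r2 ⇒ C
  [13] b1 r3: had r3 ⇒ H
  [14] b2 r4: had r4 ⇒ H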